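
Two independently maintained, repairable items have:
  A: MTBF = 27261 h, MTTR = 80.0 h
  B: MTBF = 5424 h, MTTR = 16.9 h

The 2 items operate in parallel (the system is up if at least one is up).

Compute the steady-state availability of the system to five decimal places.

0.99999

A(A) = MTBF/(MTBF+MTTR) = 27261/(27261+80.0) = 0.997074
A(B) = MTBF/(MTBF+MTTR) = 5424/(5424+16.9) = 0.996894
Parallel availability: 1 − (1 − 0.997074)(1 − 0.996894) = 0.99999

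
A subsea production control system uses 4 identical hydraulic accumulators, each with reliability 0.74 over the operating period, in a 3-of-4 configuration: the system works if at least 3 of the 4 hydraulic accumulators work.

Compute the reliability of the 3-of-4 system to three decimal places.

R = Σ_{i=3}^{4} C(4,i) p^i (1−p)^{4−i} with p = 0.74
C(4,3)·0.74^3·0.26^1 = 0.42143
C(4,4)·0.74^4·0.26^0 = 0.29987
Sum = 0.721

0.721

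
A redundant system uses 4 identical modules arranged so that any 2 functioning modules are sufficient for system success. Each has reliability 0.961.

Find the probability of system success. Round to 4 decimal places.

R = Σ_{i=2}^{4} C(4,i) p^i (1−p)^{4−i} with p = 0.961
C(4,2)·0.961^2·0.039^2 = 0.008428
C(4,3)·0.961^3·0.039^1 = 0.138451
C(4,4)·0.961^4·0.039^0 = 0.852891
Sum = 0.9998

0.9998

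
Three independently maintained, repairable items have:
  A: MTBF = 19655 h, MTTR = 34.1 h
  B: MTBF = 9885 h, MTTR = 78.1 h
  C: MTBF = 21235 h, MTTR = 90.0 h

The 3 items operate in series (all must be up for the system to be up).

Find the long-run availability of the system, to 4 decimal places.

A(A) = MTBF/(MTBF+MTTR) = 19655/(19655+34.1) = 0.998268
A(B) = MTBF/(MTBF+MTTR) = 9885/(9885+78.1) = 0.992161
A(C) = MTBF/(MTBF+MTTR) = 21235/(21235+90.0) = 0.995780
Series availability: 0.998268 × 0.992161 × 0.995780 = 0.9863

0.9863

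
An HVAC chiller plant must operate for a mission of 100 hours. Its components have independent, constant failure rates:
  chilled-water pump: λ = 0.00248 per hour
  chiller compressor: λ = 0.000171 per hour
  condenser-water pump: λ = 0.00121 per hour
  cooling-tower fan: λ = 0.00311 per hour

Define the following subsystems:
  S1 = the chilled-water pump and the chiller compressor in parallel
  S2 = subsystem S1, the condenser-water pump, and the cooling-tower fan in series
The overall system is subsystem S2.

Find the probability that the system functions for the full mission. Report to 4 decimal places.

R(chilled-water pump) = exp(−0.00248 × 100) = 0.780360
R(chiller compressor) = exp(−0.000171 × 100) = 0.983045
R(condenser-water pump) = exp(−0.00121 × 100) = 0.886034
R(cooling-tower fan) = exp(−0.00311 × 100) = 0.732714
Parallel (chilled-water pump and chiller compressor): 1 − (1 − 0.780360)(1 − 0.983045) = 0.996276
Series ([0.996276], condenser-water pump, and cooling-tower fan): 0.996276 × 0.886034 × 0.732714 = 0.6468

0.6468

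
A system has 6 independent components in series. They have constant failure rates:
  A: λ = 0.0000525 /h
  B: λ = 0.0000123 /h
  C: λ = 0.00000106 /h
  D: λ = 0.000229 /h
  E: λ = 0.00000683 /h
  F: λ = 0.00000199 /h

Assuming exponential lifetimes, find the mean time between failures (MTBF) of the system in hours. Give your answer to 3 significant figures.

Series of exponential components: λ_sys = Σ λ_i
λ_sys = 0.0000525 + 0.0000123 + 0.00000106 + 0.000229 + 0.00000683 + 0.00000199 = 3.0368e-04 /h
MTBF = 1 / λ_sys = 3290 h

3290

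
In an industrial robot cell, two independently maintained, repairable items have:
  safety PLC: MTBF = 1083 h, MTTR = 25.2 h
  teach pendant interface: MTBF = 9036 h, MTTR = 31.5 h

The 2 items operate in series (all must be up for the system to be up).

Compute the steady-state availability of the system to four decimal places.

A(safety PLC) = MTBF/(MTBF+MTTR) = 1083/(1083+25.2) = 0.977260
A(teach pendant interface) = MTBF/(MTBF+MTTR) = 9036/(9036+31.5) = 0.996526
Series availability: 0.977260 × 0.996526 = 0.9739

0.9739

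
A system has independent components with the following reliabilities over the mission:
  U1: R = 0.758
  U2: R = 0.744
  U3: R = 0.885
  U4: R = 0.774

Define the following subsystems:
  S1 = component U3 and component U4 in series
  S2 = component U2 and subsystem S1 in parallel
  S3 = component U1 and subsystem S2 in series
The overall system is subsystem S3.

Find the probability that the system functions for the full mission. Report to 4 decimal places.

0.6969

Series (U3 and U4): 0.885000 × 0.774000 = 0.684990
Parallel (U2 and [0.684990]): 1 − (1 − 0.744000)(1 − 0.684990) = 0.919357
Series (U1 and [0.919357]): 0.758000 × 0.919357 = 0.6969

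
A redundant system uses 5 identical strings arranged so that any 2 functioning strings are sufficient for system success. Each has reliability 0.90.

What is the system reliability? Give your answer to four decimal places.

R = Σ_{i=2}^{5} C(5,i) p^i (1−p)^{5−i} with p = 0.90
C(5,2)·0.90^2·0.10^3 = 0.008100
C(5,3)·0.90^3·0.10^2 = 0.072900
C(5,4)·0.90^4·0.10^1 = 0.328050
C(5,5)·0.90^5·0.10^0 = 0.590490
Sum = 0.9995

0.9995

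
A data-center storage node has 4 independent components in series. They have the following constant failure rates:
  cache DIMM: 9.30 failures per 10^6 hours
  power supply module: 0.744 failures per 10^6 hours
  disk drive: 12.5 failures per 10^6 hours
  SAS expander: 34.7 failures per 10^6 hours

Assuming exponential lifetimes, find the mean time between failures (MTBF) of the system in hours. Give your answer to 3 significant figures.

17500

Series of exponential components: λ_sys = Σ λ_i
λ_sys = 0.00000930 + 0.000000744 + 0.0000125 + 0.0000347 = 5.7244e-05 /h
MTBF = 1 / λ_sys = 17500 h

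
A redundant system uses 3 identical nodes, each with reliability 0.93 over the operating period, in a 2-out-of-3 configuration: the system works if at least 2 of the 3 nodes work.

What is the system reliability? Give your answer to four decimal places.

R = Σ_{i=2}^{3} C(3,i) p^i (1−p)^{3−i} with p = 0.93
C(3,2)·0.93^2·0.07^1 = 0.181629
C(3,3)·0.93^3·0.07^0 = 0.804357
Sum = 0.9860

0.9860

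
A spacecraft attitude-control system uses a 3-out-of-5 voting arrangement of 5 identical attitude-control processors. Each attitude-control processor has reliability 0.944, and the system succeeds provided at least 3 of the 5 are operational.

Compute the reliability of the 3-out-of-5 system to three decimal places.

R = Σ_{i=3}^{5} C(5,i) p^i (1−p)^{5−i} with p = 0.944
C(5,3)·0.944^3·0.056^2 = 0.02638
C(5,4)·0.944^4·0.056^1 = 0.22235
C(5,5)·0.944^5·0.056^0 = 0.74965
Sum = 0.998

0.998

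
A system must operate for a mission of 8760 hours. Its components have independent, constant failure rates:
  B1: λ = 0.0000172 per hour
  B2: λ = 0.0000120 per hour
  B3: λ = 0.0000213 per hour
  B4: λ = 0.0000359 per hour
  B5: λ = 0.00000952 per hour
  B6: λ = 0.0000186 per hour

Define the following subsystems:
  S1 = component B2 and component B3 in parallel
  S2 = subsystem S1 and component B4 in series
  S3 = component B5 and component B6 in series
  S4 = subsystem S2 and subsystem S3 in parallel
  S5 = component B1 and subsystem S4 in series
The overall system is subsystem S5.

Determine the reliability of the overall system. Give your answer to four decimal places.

0.8071

R(B1) = exp(−0.0000172 × 8760) = 0.860130
R(B2) = exp(−0.0000120 × 8760) = 0.900216
R(B3) = exp(−0.0000213 × 8760) = 0.829786
R(B4) = exp(−0.0000359 × 8760) = 0.730166
R(B5) = exp(−0.00000952 × 8760) = 0.919987
R(B6) = exp(−0.0000186 × 8760) = 0.849646
Parallel (B2 and B3): 1 − (1 − 0.900216)(1 − 0.829786) = 0.983015
Series ([0.983015] and B4): 0.983015 × 0.730166 = 0.717764
Series (B5 and B6): 0.919987 × 0.849646 = 0.781663
Parallel ([0.717764] and [0.781663]): 1 − (1 − 0.717764)(1 − 0.781663) = 0.938377
Series (B1 and [0.938377]): 0.860130 × 0.938377 = 0.8071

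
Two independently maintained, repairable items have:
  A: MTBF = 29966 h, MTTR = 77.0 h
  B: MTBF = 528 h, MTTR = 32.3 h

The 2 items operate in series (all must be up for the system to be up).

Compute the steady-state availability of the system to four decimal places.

A(A) = MTBF/(MTBF+MTTR) = 29966/(29966+77.0) = 0.997437
A(B) = MTBF/(MTBF+MTTR) = 528/(528+32.3) = 0.942352
Series availability: 0.997437 × 0.942352 = 0.9399

0.9399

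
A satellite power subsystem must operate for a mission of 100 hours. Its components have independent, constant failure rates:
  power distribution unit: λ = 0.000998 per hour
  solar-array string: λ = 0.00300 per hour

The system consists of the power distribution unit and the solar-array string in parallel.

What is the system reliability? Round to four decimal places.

0.9754

R(power distribution unit) = exp(−0.000998 × 100) = 0.905018
R(solar-array string) = exp(−0.00300 × 100) = 0.740818
Parallel (power distribution unit and solar-array string): 1 − (1 − 0.905018)(1 − 0.740818) = 0.9754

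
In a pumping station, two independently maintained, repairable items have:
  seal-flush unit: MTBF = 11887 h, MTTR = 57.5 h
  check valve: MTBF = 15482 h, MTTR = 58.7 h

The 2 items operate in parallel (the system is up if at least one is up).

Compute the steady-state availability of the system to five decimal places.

A(seal-flush unit) = MTBF/(MTBF+MTTR) = 11887/(11887+57.5) = 0.995186
A(check valve) = MTBF/(MTBF+MTTR) = 15482/(15482+58.7) = 0.996223
Parallel availability: 1 − (1 − 0.995186)(1 − 0.996223) = 0.99998

0.99998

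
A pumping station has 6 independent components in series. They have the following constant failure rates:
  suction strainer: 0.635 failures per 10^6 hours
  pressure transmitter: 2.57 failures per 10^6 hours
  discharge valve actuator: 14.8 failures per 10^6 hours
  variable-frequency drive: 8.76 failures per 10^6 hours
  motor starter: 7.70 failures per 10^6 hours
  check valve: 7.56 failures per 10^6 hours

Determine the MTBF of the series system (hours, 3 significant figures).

23800

Series of exponential components: λ_sys = Σ λ_i
λ_sys = 0.000000635 + 0.00000257 + 0.0000148 + 0.00000876 + 0.00000770 + 0.00000756 = 4.2025e-05 /h
MTBF = 1 / λ_sys = 23800 h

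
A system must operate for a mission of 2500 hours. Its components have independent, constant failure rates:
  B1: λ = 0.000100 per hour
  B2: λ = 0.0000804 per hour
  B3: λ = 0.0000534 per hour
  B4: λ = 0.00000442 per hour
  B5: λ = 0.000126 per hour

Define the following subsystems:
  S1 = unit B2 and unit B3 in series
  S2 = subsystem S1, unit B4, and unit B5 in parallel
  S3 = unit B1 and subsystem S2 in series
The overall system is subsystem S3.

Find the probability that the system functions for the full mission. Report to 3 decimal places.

0.778

R(B1) = exp(−0.000100 × 2500) = 0.77880
R(B2) = exp(−0.0000804 × 2500) = 0.81791
R(B3) = exp(−0.0000534 × 2500) = 0.87503
R(B4) = exp(−0.00000442 × 2500) = 0.98901
R(B5) = exp(−0.000126 × 2500) = 0.72979
Series (B2 and B3): 0.81791 × 0.87503 = 0.71570
Parallel ([0.71570], B4, and B5): 1 − (1 − 0.71570)(1 − 0.98901)(1 − 0.72979) = 0.99916
Series (B1 and [0.99916]): 0.77880 × 0.99916 = 0.778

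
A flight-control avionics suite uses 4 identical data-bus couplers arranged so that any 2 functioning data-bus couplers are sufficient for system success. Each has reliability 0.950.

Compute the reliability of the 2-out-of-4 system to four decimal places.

0.9995

R = Σ_{i=2}^{4} C(4,i) p^i (1−p)^{4−i} with p = 0.950
C(4,2)·0.950^2·0.050^2 = 0.013538
C(4,3)·0.950^3·0.050^1 = 0.171475
C(4,4)·0.950^4·0.050^0 = 0.814506
Sum = 0.9995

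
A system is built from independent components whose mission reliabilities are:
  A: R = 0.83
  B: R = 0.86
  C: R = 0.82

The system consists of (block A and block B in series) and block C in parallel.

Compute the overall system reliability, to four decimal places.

Series (A and B): 0.830000 × 0.860000 = 0.713800
Parallel ([0.713800] and C): 1 − (1 − 0.713800)(1 − 0.820000) = 0.9485

0.9485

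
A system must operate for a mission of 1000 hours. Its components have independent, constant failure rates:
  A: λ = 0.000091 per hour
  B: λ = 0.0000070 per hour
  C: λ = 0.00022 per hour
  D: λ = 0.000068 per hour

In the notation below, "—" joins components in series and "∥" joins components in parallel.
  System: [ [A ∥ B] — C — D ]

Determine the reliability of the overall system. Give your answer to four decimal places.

0.7493

R(A) = exp(−0.000091 × 1000) = 0.913018
R(B) = exp(−0.0000070 × 1000) = 0.993024
R(C) = exp(−0.00022 × 1000) = 0.802519
R(D) = exp(−0.000068 × 1000) = 0.934260
Parallel (A and B): 1 − (1 − 0.913018)(1 − 0.993024) = 0.999393
Series ([0.999393], C, and D): 0.999393 × 0.802519 × 0.934260 = 0.7493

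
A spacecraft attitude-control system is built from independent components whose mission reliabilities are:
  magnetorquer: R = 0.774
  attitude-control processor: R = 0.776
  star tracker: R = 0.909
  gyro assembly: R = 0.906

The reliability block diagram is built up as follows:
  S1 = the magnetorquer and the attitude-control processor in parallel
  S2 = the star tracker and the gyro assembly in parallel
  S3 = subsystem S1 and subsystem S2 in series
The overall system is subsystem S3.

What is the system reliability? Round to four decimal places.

0.9413

Parallel (magnetorquer and attitude-control processor): 1 − (1 − 0.774000)(1 − 0.776000) = 0.949376
Parallel (star tracker and gyro assembly): 1 − (1 − 0.909000)(1 − 0.906000) = 0.991446
Series ([0.949376] and [0.991446]): 0.949376 × 0.991446 = 0.9413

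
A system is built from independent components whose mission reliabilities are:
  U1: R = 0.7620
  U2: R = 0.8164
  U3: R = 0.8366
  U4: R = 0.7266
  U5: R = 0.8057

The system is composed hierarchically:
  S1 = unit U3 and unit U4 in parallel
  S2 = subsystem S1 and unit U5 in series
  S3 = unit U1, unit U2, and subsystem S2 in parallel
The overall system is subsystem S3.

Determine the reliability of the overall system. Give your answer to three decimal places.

Parallel (U3 and U4): 1 − (1 − 0.83660)(1 − 0.72660) = 0.95533
Series ([0.95533] and U5): 0.95533 × 0.80570 = 0.76971
Parallel (U1, U2, and [0.76971]): 1 − (1 − 0.76200)(1 − 0.81640)(1 − 0.76971) = 0.990

0.990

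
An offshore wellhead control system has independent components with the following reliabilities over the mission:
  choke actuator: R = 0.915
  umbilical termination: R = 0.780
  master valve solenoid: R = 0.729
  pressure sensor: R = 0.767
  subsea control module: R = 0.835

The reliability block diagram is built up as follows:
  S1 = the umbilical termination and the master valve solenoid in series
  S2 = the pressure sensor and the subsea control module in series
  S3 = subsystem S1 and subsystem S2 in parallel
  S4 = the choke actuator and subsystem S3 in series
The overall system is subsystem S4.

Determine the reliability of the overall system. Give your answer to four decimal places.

Series (umbilical termination and master valve solenoid): 0.780000 × 0.729000 = 0.568620
Series (pressure sensor and subsea control module): 0.767000 × 0.835000 = 0.640445
Parallel ([0.568620] and [0.640445]): 1 − (1 − 0.568620)(1 − 0.640445) = 0.844895
Series (choke actuator and [0.844895]): 0.915000 × 0.844895 = 0.7731

0.7731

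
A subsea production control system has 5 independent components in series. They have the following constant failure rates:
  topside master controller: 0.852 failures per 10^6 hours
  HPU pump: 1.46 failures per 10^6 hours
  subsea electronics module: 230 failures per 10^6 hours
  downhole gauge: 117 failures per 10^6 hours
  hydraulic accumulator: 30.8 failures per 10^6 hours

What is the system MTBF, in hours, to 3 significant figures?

Series of exponential components: λ_sys = Σ λ_i
λ_sys = 0.000000852 + 0.00000146 + 0.000230 + 0.000117 + 0.0000308 = 3.8011e-04 /h
MTBF = 1 / λ_sys = 2630 h

2630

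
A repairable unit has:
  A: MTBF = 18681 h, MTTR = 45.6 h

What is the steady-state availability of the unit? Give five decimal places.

0.99756

A(A) = MTBF/(MTBF+MTTR) = 18681/(18681+45.6) = 0.99756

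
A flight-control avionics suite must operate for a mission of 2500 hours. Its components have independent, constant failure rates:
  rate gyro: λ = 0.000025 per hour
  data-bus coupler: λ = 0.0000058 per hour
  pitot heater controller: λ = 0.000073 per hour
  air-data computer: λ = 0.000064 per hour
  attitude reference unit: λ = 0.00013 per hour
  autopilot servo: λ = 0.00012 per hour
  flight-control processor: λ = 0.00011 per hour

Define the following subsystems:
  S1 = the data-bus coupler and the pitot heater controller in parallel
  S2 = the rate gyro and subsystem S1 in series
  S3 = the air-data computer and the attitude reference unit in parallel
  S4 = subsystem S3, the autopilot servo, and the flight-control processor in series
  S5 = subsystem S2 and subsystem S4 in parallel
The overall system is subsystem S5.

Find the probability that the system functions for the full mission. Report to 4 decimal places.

0.9711

R(rate gyro) = exp(−0.000025 × 2500) = 0.939413
R(data-bus coupler) = exp(−0.0000058 × 2500) = 0.985605
R(pitot heater controller) = exp(−0.000073 × 2500) = 0.833185
R(air-data computer) = exp(−0.000064 × 2500) = 0.852144
R(attitude reference unit) = exp(−0.00013 × 2500) = 0.722527
R(autopilot servo) = exp(−0.00012 × 2500) = 0.740818
R(flight-control processor) = exp(−0.00011 × 2500) = 0.759572
Parallel (data-bus coupler and pitot heater controller): 1 − (1 − 0.985605)(1 − 0.833185) = 0.997599
Series (rate gyro and [0.997599]): 0.939413 × 0.997599 = 0.937157
Parallel (air-data computer and attitude reference unit): 1 − (1 − 0.852144)(1 − 0.722527) = 0.958974
Series ([0.958974], autopilot servo, and flight-control processor): 0.958974 × 0.740818 × 0.759572 = 0.539619
Parallel ([0.937157] and [0.539619]): 1 − (1 − 0.937157)(1 − 0.539619) = 0.9711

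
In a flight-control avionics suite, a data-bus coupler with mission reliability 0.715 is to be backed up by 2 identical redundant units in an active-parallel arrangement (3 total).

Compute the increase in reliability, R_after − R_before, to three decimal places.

R_before = 0.715
R_after = 1 − (1 − 0.715)^3 = 0.977
ΔR = 0.977 − 0.715 = 0.262

0.262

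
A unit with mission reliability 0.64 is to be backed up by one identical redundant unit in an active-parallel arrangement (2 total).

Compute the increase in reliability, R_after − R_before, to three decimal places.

R_before = 0.64
R_after = 1 − (1 − 0.64)^2 = 0.870
ΔR = 0.870 − 0.64 = 0.230

0.230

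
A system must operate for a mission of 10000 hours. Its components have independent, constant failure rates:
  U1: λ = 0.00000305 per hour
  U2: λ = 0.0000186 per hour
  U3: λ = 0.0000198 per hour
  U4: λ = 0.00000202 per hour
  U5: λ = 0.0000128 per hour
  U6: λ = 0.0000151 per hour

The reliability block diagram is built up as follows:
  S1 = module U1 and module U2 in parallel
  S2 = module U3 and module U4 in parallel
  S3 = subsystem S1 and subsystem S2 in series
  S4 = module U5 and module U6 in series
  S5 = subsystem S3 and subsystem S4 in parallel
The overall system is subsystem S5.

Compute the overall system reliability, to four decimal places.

0.9979

R(U1) = exp(−0.00000305 × 10000) = 0.969960
R(U2) = exp(−0.0000186 × 10000) = 0.830274
R(U3) = exp(−0.0000198 × 10000) = 0.820370
R(U4) = exp(−0.00000202 × 10000) = 0.980003
R(U5) = exp(−0.0000128 × 10000) = 0.879853
R(U6) = exp(−0.0000151 × 10000) = 0.859848
Parallel (U1 and U2): 1 − (1 − 0.969960)(1 − 0.830274) = 0.994901
Parallel (U3 and U4): 1 − (1 − 0.820370)(1 − 0.980003) = 0.996408
Series ([0.994901] and [0.996408]): 0.994901 × 0.996408 = 0.991327
Series (U5 and U6): 0.879853 × 0.859848 = 0.756540
Parallel ([0.991327] and [0.756540]): 1 − (1 − 0.991327)(1 − 0.756540) = 0.9979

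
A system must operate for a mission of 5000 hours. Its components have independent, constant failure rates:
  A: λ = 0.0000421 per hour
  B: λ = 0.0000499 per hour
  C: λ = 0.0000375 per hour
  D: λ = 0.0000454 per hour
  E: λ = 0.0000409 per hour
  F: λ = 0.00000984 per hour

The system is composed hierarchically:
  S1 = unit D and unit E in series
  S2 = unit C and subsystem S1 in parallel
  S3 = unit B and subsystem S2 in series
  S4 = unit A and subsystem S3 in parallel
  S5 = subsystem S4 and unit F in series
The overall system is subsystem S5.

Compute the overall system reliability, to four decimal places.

R(A) = exp(−0.0000421 × 5000) = 0.810179
R(B) = exp(−0.0000499 × 5000) = 0.779190
R(C) = exp(−0.0000375 × 5000) = 0.829029
R(D) = exp(−0.0000454 × 5000) = 0.796921
R(E) = exp(−0.0000409 × 5000) = 0.815055
R(F) = exp(−0.00000984 × 5000) = 0.951991
Series (D and E): 0.796921 × 0.815055 = 0.649534
Parallel (C and [0.649534]): 1 − (1 − 0.829029)(1 − 0.649534) = 0.940080
Series (B and [0.940080]): 0.779190 × 0.940080 = 0.732501
Parallel (A and [0.732501]): 1 − (1 − 0.810179)(1 − 0.732501) = 0.949223
Series ([0.949223] and F): 0.949223 × 0.951991 = 0.9037

0.9037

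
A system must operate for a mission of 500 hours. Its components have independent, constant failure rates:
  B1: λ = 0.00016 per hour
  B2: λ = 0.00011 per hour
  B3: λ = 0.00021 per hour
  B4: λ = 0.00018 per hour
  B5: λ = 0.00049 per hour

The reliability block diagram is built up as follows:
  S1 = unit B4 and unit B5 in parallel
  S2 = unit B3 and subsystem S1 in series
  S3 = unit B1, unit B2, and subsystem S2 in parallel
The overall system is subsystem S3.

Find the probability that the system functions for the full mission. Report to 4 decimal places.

R(B1) = exp(−0.00016 × 500) = 0.923116
R(B2) = exp(−0.00011 × 500) = 0.946485
R(B3) = exp(−0.00021 × 500) = 0.900325
R(B4) = exp(−0.00018 × 500) = 0.913931
R(B5) = exp(−0.00049 × 500) = 0.782705
Parallel (B4 and B5): 1 − (1 − 0.913931)(1 − 0.782705) = 0.981298
Series (B3 and [0.981298]): 0.900325 × 0.981298 = 0.883487
Parallel (B1, B2, and [0.883487]): 1 − (1 − 0.923116)(1 − 0.946485)(1 − 0.883487) = 0.9995

0.9995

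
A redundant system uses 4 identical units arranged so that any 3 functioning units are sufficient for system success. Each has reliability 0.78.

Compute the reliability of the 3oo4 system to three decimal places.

0.788

R = Σ_{i=3}^{4} C(4,i) p^i (1−p)^{4−i} with p = 0.78
C(4,3)·0.78^3·0.22^1 = 0.41761
C(4,4)·0.78^4·0.22^0 = 0.37015
Sum = 0.788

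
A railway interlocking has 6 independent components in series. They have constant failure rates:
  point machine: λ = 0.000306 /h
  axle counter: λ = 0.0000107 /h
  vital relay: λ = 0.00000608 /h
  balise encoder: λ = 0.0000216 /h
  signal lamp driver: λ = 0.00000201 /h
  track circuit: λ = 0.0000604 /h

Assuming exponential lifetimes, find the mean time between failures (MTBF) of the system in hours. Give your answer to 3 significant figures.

Series of exponential components: λ_sys = Σ λ_i
λ_sys = 0.000306 + 0.0000107 + 0.00000608 + 0.0000216 + 0.00000201 + 0.0000604 = 4.0679e-04 /h
MTBF = 1 / λ_sys = 2460 h

2460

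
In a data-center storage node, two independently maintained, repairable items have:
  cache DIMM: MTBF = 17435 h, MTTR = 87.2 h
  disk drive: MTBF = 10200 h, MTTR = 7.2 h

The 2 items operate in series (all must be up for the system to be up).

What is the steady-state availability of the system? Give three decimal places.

A(cache DIMM) = MTBF/(MTBF+MTTR) = 17435/(17435+87.2) = 0.995023
A(disk drive) = MTBF/(MTBF+MTTR) = 10200/(10200+7.2) = 0.999295
Series availability: 0.995023 × 0.999295 = 0.994

0.994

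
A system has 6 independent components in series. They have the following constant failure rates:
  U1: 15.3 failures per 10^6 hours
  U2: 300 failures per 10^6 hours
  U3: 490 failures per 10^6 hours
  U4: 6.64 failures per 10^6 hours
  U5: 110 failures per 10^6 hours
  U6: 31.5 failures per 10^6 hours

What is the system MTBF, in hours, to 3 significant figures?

Series of exponential components: λ_sys = Σ λ_i
λ_sys = 0.0000153 + 0.000300 + 0.000490 + 0.00000664 + 0.000110 + 0.0000315 = 9.5344e-04 /h
MTBF = 1 / λ_sys = 1050 h

1050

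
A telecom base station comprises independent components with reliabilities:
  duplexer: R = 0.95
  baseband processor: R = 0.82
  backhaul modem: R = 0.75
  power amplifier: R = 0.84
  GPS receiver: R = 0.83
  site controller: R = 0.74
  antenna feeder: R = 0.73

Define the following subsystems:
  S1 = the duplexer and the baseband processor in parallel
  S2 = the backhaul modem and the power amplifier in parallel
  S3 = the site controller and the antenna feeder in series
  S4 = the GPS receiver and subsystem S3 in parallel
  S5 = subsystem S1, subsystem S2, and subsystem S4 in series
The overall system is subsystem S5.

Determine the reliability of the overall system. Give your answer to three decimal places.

Parallel (duplexer and baseband processor): 1 − (1 − 0.95000)(1 − 0.82000) = 0.99100
Parallel (backhaul modem and power amplifier): 1 − (1 − 0.75000)(1 − 0.84000) = 0.96000
Series (site controller and antenna feeder): 0.74000 × 0.73000 = 0.54020
Parallel (GPS receiver and [0.54020]): 1 − (1 − 0.83000)(1 − 0.54020) = 0.92183
Series ([0.99100], [0.96000], and [0.92183]): 0.99100 × 0.96000 × 0.92183 = 0.877

0.877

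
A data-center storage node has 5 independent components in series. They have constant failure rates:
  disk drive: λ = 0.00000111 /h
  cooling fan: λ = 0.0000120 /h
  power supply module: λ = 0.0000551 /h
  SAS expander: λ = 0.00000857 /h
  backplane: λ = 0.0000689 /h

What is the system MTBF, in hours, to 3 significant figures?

6860

Series of exponential components: λ_sys = Σ λ_i
λ_sys = 0.00000111 + 0.0000120 + 0.0000551 + 0.00000857 + 0.0000689 = 1.4568e-04 /h
MTBF = 1 / λ_sys = 6860 h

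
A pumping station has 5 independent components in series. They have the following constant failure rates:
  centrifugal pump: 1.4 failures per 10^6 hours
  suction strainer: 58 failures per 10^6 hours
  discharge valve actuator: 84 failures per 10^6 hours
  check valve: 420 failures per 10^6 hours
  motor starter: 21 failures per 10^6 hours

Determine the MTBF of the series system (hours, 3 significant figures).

1710

Series of exponential components: λ_sys = Σ λ_i
λ_sys = 0.0000014 + 0.000058 + 0.000084 + 0.00042 + 0.000021 = 5.8440e-04 /h
MTBF = 1 / λ_sys = 1710 h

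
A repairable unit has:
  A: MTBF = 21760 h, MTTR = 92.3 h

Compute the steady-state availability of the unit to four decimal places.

A(A) = MTBF/(MTBF+MTTR) = 21760/(21760+92.3) = 0.9958

0.9958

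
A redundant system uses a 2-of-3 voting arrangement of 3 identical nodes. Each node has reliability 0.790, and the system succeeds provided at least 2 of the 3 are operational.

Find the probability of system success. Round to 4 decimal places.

R = Σ_{i=2}^{3} C(3,i) p^i (1−p)^{3−i} with p = 0.790
C(3,2)·0.790^2·0.210^1 = 0.393183
C(3,3)·0.790^3·0.210^0 = 0.493039
Sum = 0.8862

0.8862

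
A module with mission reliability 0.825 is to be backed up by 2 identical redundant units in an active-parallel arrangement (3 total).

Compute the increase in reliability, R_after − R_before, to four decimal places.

R_before = 0.825
R_after = 1 − (1 − 0.825)^3 = 0.9946
ΔR = 0.9946 − 0.825 = 0.1696

0.1696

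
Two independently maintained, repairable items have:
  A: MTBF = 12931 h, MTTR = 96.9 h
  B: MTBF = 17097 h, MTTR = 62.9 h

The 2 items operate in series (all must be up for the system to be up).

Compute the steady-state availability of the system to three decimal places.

0.989

A(A) = MTBF/(MTBF+MTTR) = 12931/(12931+96.9) = 0.992562
A(B) = MTBF/(MTBF+MTTR) = 17097/(17097+62.9) = 0.996334
Series availability: 0.992562 × 0.996334 = 0.989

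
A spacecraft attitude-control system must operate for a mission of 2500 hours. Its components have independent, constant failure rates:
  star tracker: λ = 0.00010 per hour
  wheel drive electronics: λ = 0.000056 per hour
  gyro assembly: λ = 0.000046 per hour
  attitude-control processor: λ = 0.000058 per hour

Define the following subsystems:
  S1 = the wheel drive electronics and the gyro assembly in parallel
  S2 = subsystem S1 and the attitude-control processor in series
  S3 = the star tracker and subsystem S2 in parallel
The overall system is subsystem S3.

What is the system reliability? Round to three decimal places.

0.967

R(star tracker) = exp(−0.00010 × 2500) = 0.77880
R(wheel drive electronics) = exp(−0.000056 × 2500) = 0.86936
R(gyro assembly) = exp(−0.000046 × 2500) = 0.89137
R(attitude-control processor) = exp(−0.000058 × 2500) = 0.86502
Parallel (wheel drive electronics and gyro assembly): 1 − (1 − 0.86936)(1 − 0.89137) = 0.98581
Series ([0.98581] and attitude-control processor): 0.98581 × 0.86502 = 0.85275
Parallel (star tracker and [0.85275]): 1 − (1 − 0.77880)(1 − 0.85275) = 0.967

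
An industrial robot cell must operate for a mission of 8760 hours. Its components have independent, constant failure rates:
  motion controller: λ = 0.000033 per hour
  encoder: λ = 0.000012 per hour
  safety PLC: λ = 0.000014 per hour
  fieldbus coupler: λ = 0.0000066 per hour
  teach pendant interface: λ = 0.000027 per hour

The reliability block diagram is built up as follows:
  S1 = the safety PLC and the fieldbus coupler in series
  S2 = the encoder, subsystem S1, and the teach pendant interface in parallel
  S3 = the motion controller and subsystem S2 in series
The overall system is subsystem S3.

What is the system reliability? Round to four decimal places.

0.7464

R(motion controller) = exp(−0.000033 × 8760) = 0.748952
R(encoder) = exp(−0.000012 × 8760) = 0.900216
R(safety PLC) = exp(−0.000014 × 8760) = 0.884582
R(fieldbus coupler) = exp(−0.0000066 × 8760) = 0.943824
R(teach pendant interface) = exp(−0.000027 × 8760) = 0.789370
Series (safety PLC and fieldbus coupler): 0.884582 × 0.943824 = 0.834890
Parallel (encoder, [0.834890], and teach pendant interface): 1 − (1 − 0.900216)(1 − 0.834890)(1 − 0.789370) = 0.996530
Series (motion controller and [0.996530]): 0.748952 × 0.996530 = 0.7464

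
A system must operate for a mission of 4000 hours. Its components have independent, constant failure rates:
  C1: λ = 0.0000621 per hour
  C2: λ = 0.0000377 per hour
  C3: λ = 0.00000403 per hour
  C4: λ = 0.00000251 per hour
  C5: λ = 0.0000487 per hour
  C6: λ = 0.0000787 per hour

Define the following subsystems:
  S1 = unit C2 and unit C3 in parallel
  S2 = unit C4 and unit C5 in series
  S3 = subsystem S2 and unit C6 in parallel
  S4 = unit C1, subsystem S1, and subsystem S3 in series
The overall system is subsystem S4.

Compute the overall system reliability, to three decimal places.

R(C1) = exp(−0.0000621 × 4000) = 0.78005
R(C2) = exp(−0.0000377 × 4000) = 0.86002
R(C3) = exp(−0.00000403 × 4000) = 0.98401
R(C4) = exp(−0.00000251 × 4000) = 0.99001
R(C5) = exp(−0.0000487 × 4000) = 0.82300
R(C6) = exp(−0.0000787 × 4000) = 0.72993
Parallel (C2 and C3): 1 − (1 − 0.86002)(1 − 0.98401) = 0.99776
Series (C4 and C5): 0.99001 × 0.82300 = 0.81478
Parallel ([0.81478] and C6): 1 − (1 − 0.81478)(1 − 0.72993) = 0.94998
Series (C1, [0.99776], and [0.94998]): 0.78005 × 0.99776 × 0.94998 = 0.739

0.739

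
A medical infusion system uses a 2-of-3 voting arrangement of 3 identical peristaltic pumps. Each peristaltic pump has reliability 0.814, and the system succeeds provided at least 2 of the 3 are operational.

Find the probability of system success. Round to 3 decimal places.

R = Σ_{i=2}^{3} C(3,i) p^i (1−p)^{3−i} with p = 0.814
C(3,2)·0.814^2·0.186^1 = 0.36973
C(3,3)·0.814^3·0.186^0 = 0.53935
Sum = 0.909

0.909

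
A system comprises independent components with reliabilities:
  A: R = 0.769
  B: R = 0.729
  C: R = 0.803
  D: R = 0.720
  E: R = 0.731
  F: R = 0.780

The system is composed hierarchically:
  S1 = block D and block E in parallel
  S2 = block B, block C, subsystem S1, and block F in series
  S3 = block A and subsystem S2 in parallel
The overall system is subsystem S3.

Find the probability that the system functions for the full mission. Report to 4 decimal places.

0.8665

Parallel (D and E): 1 − (1 − 0.720000)(1 − 0.731000) = 0.924680
Series (B, C, [0.924680], and F): 0.729000 × 0.803000 × 0.924680 × 0.780000 = 0.422211
Parallel (A and [0.422211]): 1 − (1 − 0.769000)(1 − 0.422211) = 0.8665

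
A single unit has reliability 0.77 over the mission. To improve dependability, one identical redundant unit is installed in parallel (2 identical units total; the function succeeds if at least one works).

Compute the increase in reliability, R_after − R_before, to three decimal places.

R_before = 0.77
R_after = 1 − (1 − 0.77)^2 = 0.947
ΔR = 0.947 − 0.77 = 0.177

0.177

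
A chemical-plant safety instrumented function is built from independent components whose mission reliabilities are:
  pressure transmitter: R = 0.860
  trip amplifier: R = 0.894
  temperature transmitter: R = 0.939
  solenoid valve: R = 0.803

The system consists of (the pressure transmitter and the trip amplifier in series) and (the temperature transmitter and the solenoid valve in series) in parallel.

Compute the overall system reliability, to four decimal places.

Series (pressure transmitter and trip amplifier): 0.860000 × 0.894000 = 0.768840
Series (temperature transmitter and solenoid valve): 0.939000 × 0.803000 = 0.754017
Parallel ([0.768840] and [0.754017]): 1 − (1 − 0.768840)(1 − 0.754017) = 0.9431

0.9431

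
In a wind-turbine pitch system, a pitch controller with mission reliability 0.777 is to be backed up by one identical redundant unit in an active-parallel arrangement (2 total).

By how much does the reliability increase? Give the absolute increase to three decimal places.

0.173

R_before = 0.777
R_after = 1 − (1 − 0.777)^2 = 0.950
ΔR = 0.950 − 0.777 = 0.173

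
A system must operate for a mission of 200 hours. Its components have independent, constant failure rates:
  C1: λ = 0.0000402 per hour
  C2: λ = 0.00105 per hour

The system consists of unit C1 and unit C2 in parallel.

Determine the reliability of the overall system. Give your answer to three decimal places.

R(C1) = exp(−0.0000402 × 200) = 0.99199
R(C2) = exp(−0.00105 × 200) = 0.81058
Parallel (C1 and C2): 1 − (1 − 0.99199)(1 − 0.81058) = 0.998

0.998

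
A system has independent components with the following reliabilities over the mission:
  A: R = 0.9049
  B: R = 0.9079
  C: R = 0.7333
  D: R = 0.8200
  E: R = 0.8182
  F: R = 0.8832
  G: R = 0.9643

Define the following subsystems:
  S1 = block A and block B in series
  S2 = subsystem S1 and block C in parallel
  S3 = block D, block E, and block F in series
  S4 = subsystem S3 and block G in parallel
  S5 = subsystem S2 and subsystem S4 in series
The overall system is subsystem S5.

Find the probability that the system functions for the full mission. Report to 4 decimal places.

Series (A and B): 0.904900 × 0.907900 = 0.821559
Parallel ([0.821559] and C): 1 − (1 − 0.821559)(1 − 0.733300) = 0.952410
Series (D, E, and F): 0.820000 × 0.818200 × 0.883200 = 0.592560
Parallel ([0.592560] and G): 1 − (1 − 0.592560)(1 − 0.964300) = 0.985454
Series ([0.952410] and [0.985454]): 0.952410 × 0.985454 = 0.9386

0.9386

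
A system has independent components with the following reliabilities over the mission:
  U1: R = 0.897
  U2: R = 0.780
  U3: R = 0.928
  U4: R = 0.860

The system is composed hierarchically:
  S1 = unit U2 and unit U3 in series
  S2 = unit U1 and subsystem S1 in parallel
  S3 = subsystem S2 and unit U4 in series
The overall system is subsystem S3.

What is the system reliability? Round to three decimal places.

Series (U2 and U3): 0.78000 × 0.92800 = 0.72384
Parallel (U1 and [0.72384]): 1 − (1 − 0.89700)(1 − 0.72384) = 0.97156
Series ([0.97156] and U4): 0.97156 × 0.86000 = 0.836

0.836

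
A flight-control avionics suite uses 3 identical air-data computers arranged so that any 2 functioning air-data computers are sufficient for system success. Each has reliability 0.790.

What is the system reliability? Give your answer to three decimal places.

0.886

R = Σ_{i=2}^{3} C(3,i) p^i (1−p)^{3−i} with p = 0.790
C(3,2)·0.790^2·0.210^1 = 0.39318
C(3,3)·0.790^3·0.210^0 = 0.49304
Sum = 0.886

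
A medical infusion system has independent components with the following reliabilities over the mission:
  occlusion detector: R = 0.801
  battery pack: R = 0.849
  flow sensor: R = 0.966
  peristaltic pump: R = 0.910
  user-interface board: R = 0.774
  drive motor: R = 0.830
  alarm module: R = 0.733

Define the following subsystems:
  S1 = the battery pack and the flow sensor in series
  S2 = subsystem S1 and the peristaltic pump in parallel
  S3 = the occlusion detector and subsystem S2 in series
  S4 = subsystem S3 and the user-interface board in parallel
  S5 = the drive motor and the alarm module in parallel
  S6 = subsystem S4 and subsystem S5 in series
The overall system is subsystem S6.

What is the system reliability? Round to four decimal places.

Series (battery pack and flow sensor): 0.849000 × 0.966000 = 0.820134
Parallel ([0.820134] and peristaltic pump): 1 − (1 − 0.820134)(1 − 0.910000) = 0.983812
Series (occlusion detector and [0.983812]): 0.801000 × 0.983812 = 0.788033
Parallel ([0.788033] and user-interface board): 1 − (1 − 0.788033)(1 − 0.774000) = 0.952095
Parallel (drive motor and alarm module): 1 − (1 − 0.830000)(1 − 0.733000) = 0.954610
Series ([0.952095] and [0.954610]): 0.952095 × 0.954610 = 0.9089

0.9089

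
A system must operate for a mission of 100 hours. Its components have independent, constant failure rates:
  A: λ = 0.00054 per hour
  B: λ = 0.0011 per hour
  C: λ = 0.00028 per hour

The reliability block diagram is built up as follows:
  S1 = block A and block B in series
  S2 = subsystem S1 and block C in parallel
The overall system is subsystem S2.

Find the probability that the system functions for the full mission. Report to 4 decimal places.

R(A) = exp(−0.00054 × 100) = 0.947432
R(B) = exp(−0.0011 × 100) = 0.895834
R(C) = exp(−0.00028 × 100) = 0.972388
Series (A and B): 0.947432 × 0.895834 = 0.848742
Parallel ([0.848742] and C): 1 − (1 − 0.848742)(1 − 0.972388) = 0.9958

0.9958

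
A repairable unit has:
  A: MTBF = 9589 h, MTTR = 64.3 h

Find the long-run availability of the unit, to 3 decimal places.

0.993

A(A) = MTBF/(MTBF+MTTR) = 9589/(9589+64.3) = 0.993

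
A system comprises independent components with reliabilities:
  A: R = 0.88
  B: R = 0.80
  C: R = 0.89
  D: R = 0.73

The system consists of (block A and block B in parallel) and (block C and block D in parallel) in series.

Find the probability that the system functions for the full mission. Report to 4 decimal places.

0.9470

Parallel (A and B): 1 − (1 − 0.880000)(1 − 0.800000) = 0.976000
Parallel (C and D): 1 − (1 − 0.890000)(1 − 0.730000) = 0.970300
Series ([0.976000] and [0.970300]): 0.976000 × 0.970300 = 0.9470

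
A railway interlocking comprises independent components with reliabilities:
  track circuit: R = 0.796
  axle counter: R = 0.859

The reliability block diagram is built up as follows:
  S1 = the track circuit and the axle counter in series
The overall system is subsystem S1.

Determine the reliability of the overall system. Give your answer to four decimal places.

Series (track circuit and axle counter): 0.796000 × 0.859000 = 0.6838

0.6838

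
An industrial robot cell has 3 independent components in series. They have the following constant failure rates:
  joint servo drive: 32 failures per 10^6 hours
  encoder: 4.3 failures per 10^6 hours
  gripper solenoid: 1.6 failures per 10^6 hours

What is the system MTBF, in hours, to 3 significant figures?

Series of exponential components: λ_sys = Σ λ_i
λ_sys = 0.000032 + 0.0000043 + 0.0000016 = 3.7900e-05 /h
MTBF = 1 / λ_sys = 26400 h

26400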